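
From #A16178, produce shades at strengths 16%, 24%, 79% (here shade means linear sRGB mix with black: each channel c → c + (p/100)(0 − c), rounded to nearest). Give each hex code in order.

#A16178 is rgb(161, 97, 120).
16%: (161 − 25.76 = 135.24→135, 97 − 15.52 = 81.48→81, 120 − 19.2 = 100.8→101) → #875165
24%: (161 − 38.64 = 122.36→122, 97 − 23.28 = 73.72→74, 120 − 28.8 = 91.2→91) → #7A4A5B
79%: (161 − 127.19 = 33.81→34, 97 − 76.63 = 20.37→20, 120 − 94.8 = 25.2→25) → #221419

#875165, #7A4A5B, #221419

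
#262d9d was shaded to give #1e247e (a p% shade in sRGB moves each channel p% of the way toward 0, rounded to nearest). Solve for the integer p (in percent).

#262d9d is rgb(38, 45, 157); #1e247e is rgb(30, 36, 126).
On the B channel (widest range): 126 ≈ 157 + (p/100)(0 − 157), so p ≈ 100×(126 − 157)/(0 − 157) = -3100/-157 = 19.75.
p = 20 reproduces all three channels after rounding.

20%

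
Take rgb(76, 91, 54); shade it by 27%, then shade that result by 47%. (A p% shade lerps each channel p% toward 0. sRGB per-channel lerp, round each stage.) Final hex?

Lerp each channel 27% toward 0:
  R: 76 − 20.52 = 55.48 → 55
  G: 91 + 0.27×(0−91) = 91 − 24.57 = 66.43 → 66
  B: 54 − 14.58 = 39.42 → 39
After the shade: rgb(55, 66, 39) = #374227.
A 47% shade moves each channel 47% toward 0:
  R: 55 + 0.47×(0−55) = 55 − 25.85 = 29.15 → 29
  G: 66 + 0.47×(0−66) = 66 − 31.02 = 34.98 → 35
  B: 39 − 18.33 = 20.67 → 21
rgb(29, 35, 21) = #1D2315.

#1D2315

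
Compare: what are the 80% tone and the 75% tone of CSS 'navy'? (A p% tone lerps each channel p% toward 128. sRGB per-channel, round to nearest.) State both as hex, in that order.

CSS navy is rgb(0, 0, 128).
80% tone:
  R: 0 + 0.8×(128−0) = 0 + 102.4 = 102.4 → 102
  G: 0 + 102.4 = 102.4 → 102
  B: 128 + 0 = 128 → 128
  → #666680
75% tone:
  R: 0 + 0.75×(128−0) = 0 + 96 = 96 → 96
  G: 0 + 0.75×(128−0) = 0 + 96 = 96 → 96
  B: 128 + 0 = 128 → 128
  → #606080

#666680, #606080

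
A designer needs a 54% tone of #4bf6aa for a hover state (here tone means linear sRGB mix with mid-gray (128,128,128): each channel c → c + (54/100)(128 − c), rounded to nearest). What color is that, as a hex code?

#4bf6aa is rgb(75, 246, 170).
A 54% tone moves each channel 54% toward 128:
  R: 75 + 28.62 = 103.62 → 104
  G: 246 + 0.54×(128−246) = 246 − 63.72 = 182.28 → 182
  B: 170 + 0.54×(128−170) = 170 − 22.68 = 147.32 → 147
rgb(104, 182, 147) = #68b693.

#68b693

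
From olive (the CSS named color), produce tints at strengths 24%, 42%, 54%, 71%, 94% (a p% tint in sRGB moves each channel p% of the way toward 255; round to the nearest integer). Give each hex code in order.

CSS olive is rgb(128, 128, 0).
24%: (128 + 30.48 = 158.48→158, 128 + 30.48 = 158.48→158, 0 + 61.2 = 61.2→61) → #9E9E3D
42%: (128 + 53.34 = 181.34→181, 128 + 53.34 = 181.34→181, 0 + 107.1 = 107.1→107) → #B5B56B
54%: (128 + 68.58 = 196.58→197, 128 + 68.58 = 196.58→197, 0 + 137.7 = 137.7→138) → #C5C58A
71%: (128 + 90.17 = 218.17→218, 128 + 90.17 = 218.17→218, 0 + 181.05 = 181.05→181) → #DADAB5
94%: (128 + 119.38 = 247.38→247, 128 + 119.38 = 247.38→247, 0 + 239.7 = 239.7→240) → #F7F7F0

#9E9E3D, #B5B56B, #C5C58A, #DADAB5, #F7F7F0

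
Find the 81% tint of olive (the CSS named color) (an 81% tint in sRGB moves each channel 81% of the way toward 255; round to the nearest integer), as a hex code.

CSS olive is rgb(128, 128, 0).
Per channel, c → c + 0.81(255 − c):
  R: 128 + 0.81×(255−128) = 128 + 102.87 = 230.87 → 231
  G: 128 + 102.87 = 230.87 → 231
  B: 0 + 206.55 = 206.55 → 207
rgb(231, 231, 207) = #E7E7CF.

#E7E7CF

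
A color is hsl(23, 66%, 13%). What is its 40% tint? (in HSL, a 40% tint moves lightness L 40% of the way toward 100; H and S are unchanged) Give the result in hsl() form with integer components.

hsl(23, 66%, 48%)

L moves 40% from 13 toward 100: 13 + 34.8 = 47.8 → 48.
H and S are unchanged.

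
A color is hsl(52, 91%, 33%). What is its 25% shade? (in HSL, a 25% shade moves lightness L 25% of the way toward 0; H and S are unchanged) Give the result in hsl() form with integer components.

L moves 25% from 33 toward 0: 33 − 8.25 = 24.75 → 25.
H and S are unchanged.

hsl(52, 91%, 25%)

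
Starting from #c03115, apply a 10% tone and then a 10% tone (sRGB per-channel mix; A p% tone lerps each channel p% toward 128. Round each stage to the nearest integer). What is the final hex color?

#b4402a

#c03115 is rgb(192, 49, 21).
Per channel, c → c + 0.1(128 − c):
  R: 192 + 0.1×(128−192) = 192 − 6.4 = 185.6 → 186
  G: 49 + 7.9 = 56.9 → 57
  B: 21 + 10.7 = 31.7 → 32
After the tone: rgb(186, 57, 32) = #ba3920.
Per channel, c → c + 0.1(128 − c):
  R: 186 + 0.1×(128−186) = 186 − 5.8 = 180.2 → 180
  G: 57 + 7.1 = 64.1 → 64
  B: 32 + 0.1×(128−32) = 32 + 9.6 = 41.6 → 42
rgb(180, 64, 42) = #b4402a.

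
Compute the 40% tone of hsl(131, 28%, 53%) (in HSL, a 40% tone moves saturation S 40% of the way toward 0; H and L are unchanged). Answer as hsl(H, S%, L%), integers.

S moves 40% from 28 toward 0: 28 − 11.2 = 16.8 → 17.
H and L are unchanged.

hsl(131, 17%, 53%)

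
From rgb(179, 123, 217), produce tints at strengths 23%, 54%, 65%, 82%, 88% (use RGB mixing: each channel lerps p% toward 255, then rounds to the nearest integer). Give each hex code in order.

23%: (179 + 17.48 = 196.48→196, 123 + 30.36 = 153.36→153, 217 + 8.74 = 225.74→226) → #C499E2
54%: (179 + 41.04 = 220.04→220, 123 + 71.28 = 194.28→194, 217 + 20.52 = 237.52→238) → #DCC2EE
65%: (179 + 49.4 = 228.4→228, 123 + 85.8 = 208.8→209, 217 + 24.7 = 241.7→242) → #E4D1F2
82%: (179 + 62.32 = 241.32→241, 123 + 108.24 = 231.24→231, 217 + 31.16 = 248.16→248) → #F1E7F8
88%: (179 + 66.88 = 245.88→246, 123 + 116.16 = 239.16→239, 217 + 33.44 = 250.44→250) → #F6EFFA

#C499E2, #DCC2EE, #E4D1F2, #F1E7F8, #F6EFFA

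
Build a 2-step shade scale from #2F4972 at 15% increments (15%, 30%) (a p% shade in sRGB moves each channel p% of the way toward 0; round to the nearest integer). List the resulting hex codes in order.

#283E61, #213350

#2F4972 is rgb(47, 73, 114).
15%: (47 − 7.05 = 39.95→40, 73 − 10.95 = 62.05→62, 114 − 17.1 = 96.9→97) → #283E61
30%: (47 − 14.1 = 32.9→33, 73 − 21.9 = 51.1→51, 114 − 34.2 = 79.8→80) → #213350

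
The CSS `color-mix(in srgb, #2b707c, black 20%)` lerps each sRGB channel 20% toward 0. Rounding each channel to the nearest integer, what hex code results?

#2b707c is rgb(43, 112, 124).
Lerp each channel 20% toward 0:
  R: 43 + 0.2×(0−43) = 43 − 8.6 = 34.4 → 34
  G: 112 + 0.2×(0−112) = 112 − 22.4 = 89.6 → 90
  B: 124 + 0.2×(0−124) = 124 − 24.8 = 99.2 → 99
rgb(34, 90, 99) = #225a63.

#225a63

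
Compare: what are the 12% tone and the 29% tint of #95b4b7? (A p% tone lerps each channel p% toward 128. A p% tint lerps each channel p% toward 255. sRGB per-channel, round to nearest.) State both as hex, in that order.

#95b4b7 is rgb(149, 180, 183).
12% tone:
  R: 149 + 0.12×(128−149) = 149 − 2.52 = 146.48 → 146
  G: 180 + 0.12×(128−180) = 180 − 6.24 = 173.76 → 174
  B: 183 − 6.6 = 176.4 → 176
  → #92aeb0
29% tint:
  R: 149 + 0.29×(255−149) = 149 + 30.74 = 179.74 → 180
  G: 180 + 0.29×(255−180) = 180 + 21.75 = 201.75 → 202
  B: 183 + 0.29×(255−183) = 183 + 20.88 = 203.88 → 204
  → #b4cacc

#92aeb0, #b4cacc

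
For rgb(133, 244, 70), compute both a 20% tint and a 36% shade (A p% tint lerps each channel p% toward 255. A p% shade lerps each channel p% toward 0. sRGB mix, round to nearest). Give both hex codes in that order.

#9df66b, #559c2d

20% tint:
  R: 133 + 24.4 = 157.4 → 157
  G: 244 + 0.2×(255−244) = 244 + 2.2 = 246.2 → 246
  B: 70 + 37 = 107 → 107
  → #9df66b
36% shade:
  R: 133 + 0.36×(0−133) = 133 − 47.88 = 85.12 → 85
  G: 244 + 0.36×(0−244) = 244 − 87.84 = 156.16 → 156
  B: 70 + 0.36×(0−70) = 70 − 25.2 = 44.8 → 45
  → #559c2d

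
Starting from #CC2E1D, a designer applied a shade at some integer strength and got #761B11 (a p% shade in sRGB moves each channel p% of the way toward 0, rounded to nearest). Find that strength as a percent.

42%

#CC2E1D is rgb(204, 46, 29); #761B11 is rgb(118, 27, 17).
On the R channel (widest range): 118 ≈ 204 + (p/100)(0 − 204), so p ≈ 100×(118 − 204)/(0 − 204) = -8600/-204 = 42.16.
p = 42 reproduces all three channels after rounding.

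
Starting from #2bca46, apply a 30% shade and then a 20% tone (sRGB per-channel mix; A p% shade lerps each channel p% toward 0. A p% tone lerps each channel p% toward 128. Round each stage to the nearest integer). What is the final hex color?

#328a41

#2bca46 is rgb(43, 202, 70).
Lerp each channel 30% toward 0:
  R: 43 − 12.9 = 30.1 → 30
  G: 202 + 0.3×(0−202) = 202 − 60.6 = 141.4 → 141
  B: 70 − 21 = 49 → 49
After the shade: rgb(30, 141, 49) = #1e8d31.
Per channel, c → c + 0.2(128 − c):
  R: 30 + 0.2×(128−30) = 30 + 19.6 = 49.6 → 50
  G: 141 − 2.6 = 138.4 → 138
  B: 49 + 15.8 = 64.8 → 65
rgb(50, 138, 65) = #328a41.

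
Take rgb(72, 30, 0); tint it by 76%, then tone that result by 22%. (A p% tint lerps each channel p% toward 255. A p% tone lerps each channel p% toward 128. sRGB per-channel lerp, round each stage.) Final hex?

#c1b9b3

Per channel, c → c + 0.76(255 − c):
  R: 72 + 0.76×(255−72) = 72 + 139.08 = 211.08 → 211
  G: 30 + 171 = 201 → 201
  B: 0 + 193.8 = 193.8 → 194
After the tint: rgb(211, 201, 194) = #d3c9c2.
A 22% tone moves each channel 22% toward 128:
  R: 211 − 18.26 = 192.74 → 193
  G: 201 + 0.22×(128−201) = 201 − 16.06 = 184.94 → 185
  B: 194 + 0.22×(128−194) = 194 − 14.52 = 179.48 → 179
rgb(193, 185, 179) = #c1b9b3.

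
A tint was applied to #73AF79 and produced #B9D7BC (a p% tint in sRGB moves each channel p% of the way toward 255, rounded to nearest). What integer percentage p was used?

#73AF79 is rgb(115, 175, 121); #B9D7BC is rgb(185, 215, 188).
On the R channel (widest range): 185 ≈ 115 + (p/100)(255 − 115), so p ≈ 100×(185 − 115)/(255 − 115) = 7000/140 = 50.00.
p = 50 reproduces all three channels after rounding.

50%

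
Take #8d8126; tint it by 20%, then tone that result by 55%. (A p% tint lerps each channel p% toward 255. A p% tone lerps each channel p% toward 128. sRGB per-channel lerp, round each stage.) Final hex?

#908c6b

#8d8126 is rgb(141, 129, 38).
A 20% tint moves each channel 20% toward 255:
  R: 141 + 0.2×(255−141) = 141 + 22.8 = 163.8 → 164
  G: 129 + 25.2 = 154.2 → 154
  B: 38 + 0.2×(255−38) = 38 + 43.4 = 81.4 → 81
After the tint: rgb(164, 154, 81) = #a49a51.
Lerp each channel 55% toward 128:
  R: 164 − 19.8 = 144.2 → 144
  G: 154 + 0.55×(128−154) = 154 − 14.3 = 139.7 → 140
  B: 81 + 25.85 = 106.85 → 107
rgb(144, 140, 107) = #908c6b.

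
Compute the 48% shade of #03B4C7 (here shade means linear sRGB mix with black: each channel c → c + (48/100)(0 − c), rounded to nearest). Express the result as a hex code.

#03B4C7 is rgb(3, 180, 199).
A 48% shade moves each channel 48% toward 0:
  R: 3 + 0.48×(0−3) = 3 − 1.44 = 1.56 → 2
  G: 180 − 86.4 = 93.6 → 94
  B: 199 + 0.48×(0−199) = 199 − 95.52 = 103.48 → 103
rgb(2, 94, 103) = #025E67.

#025E67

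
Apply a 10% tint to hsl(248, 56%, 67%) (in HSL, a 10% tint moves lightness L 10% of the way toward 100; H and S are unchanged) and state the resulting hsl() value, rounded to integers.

hsl(248, 56%, 70%)

L moves 10% from 67 toward 100: 67 + 3.3 = 70.3 → 70.
H and S are unchanged.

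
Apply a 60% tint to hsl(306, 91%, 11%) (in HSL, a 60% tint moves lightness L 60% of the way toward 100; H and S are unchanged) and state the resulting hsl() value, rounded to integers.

hsl(306, 91%, 64%)

L moves 60% from 11 toward 100: 11 + 53.4 = 64.4 → 64.
H and S are unchanged.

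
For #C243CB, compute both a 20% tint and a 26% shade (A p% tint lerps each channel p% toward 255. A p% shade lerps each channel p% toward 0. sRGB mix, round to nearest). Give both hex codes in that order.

#CE69D5, #903296

#C243CB is rgb(194, 67, 203).
20% tint:
  R: 194 + 0.2×(255−194) = 194 + 12.2 = 206.2 → 206
  G: 67 + 0.2×(255−67) = 67 + 37.6 = 104.6 → 105
  B: 203 + 0.2×(255−203) = 203 + 10.4 = 213.4 → 213
  → #CE69D5
26% shade:
  R: 194 − 50.44 = 143.56 → 144
  G: 67 − 17.42 = 49.58 → 50
  B: 203 − 52.78 = 150.22 → 150
  → #903296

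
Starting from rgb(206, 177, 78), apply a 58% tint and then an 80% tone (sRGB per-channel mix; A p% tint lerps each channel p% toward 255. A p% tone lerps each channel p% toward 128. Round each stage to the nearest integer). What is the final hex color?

#95938b

A 58% tint moves each channel 58% toward 255:
  R: 206 + 28.42 = 234.42 → 234
  G: 177 + 45.24 = 222.24 → 222
  B: 78 + 102.66 = 180.66 → 181
After the tint: rgb(234, 222, 181) = #eadeb5.
An 80% tone moves each channel 80% toward 128:
  R: 234 + 0.8×(128−234) = 234 − 84.8 = 149.2 → 149
  G: 222 + 0.8×(128−222) = 222 − 75.2 = 146.8 → 147
  B: 181 + 0.8×(128−181) = 181 − 42.4 = 138.6 → 139
rgb(149, 147, 139) = #95938b.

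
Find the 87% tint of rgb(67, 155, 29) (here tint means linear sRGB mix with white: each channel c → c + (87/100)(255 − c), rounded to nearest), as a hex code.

Per channel, c → c + 0.87(255 − c):
  R: 67 + 163.56 = 230.56 → 231
  G: 155 + 87 = 242 → 242
  B: 29 + 196.62 = 225.62 → 226
rgb(231, 242, 226) = #e7f2e2.

#e7f2e2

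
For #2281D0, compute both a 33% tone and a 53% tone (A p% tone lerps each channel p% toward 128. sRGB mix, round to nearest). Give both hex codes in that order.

#4181B6, #5480A6

#2281D0 is rgb(34, 129, 208).
33% tone:
  R: 34 + 0.33×(128−34) = 34 + 31.02 = 65.02 → 65
  G: 129 + 0.33×(128−129) = 129 − 0.33 = 128.67 → 129
  B: 208 − 26.4 = 181.6 → 182
  → #4181B6
53% tone:
  R: 34 + 0.53×(128−34) = 34 + 49.82 = 83.82 → 84
  G: 129 + 0.53×(128−129) = 129 − 0.53 = 128.47 → 128
  B: 208 + 0.53×(128−208) = 208 − 42.4 = 165.6 → 166
  → #5480A6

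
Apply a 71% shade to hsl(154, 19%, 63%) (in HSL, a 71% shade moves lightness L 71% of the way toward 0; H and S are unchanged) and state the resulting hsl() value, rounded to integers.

hsl(154, 19%, 18%)

L moves 71% from 63 toward 0: 63 − 44.73 = 18.27 → 18.
H and S are unchanged.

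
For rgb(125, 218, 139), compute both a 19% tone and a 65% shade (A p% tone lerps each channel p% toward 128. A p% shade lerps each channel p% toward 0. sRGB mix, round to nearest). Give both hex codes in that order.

19% tone:
  R: 125 + 0.57 = 125.57 → 126
  G: 218 − 17.1 = 200.9 → 201
  B: 139 − 2.09 = 136.91 → 137
  → #7ec989
65% shade:
  R: 125 + 0.65×(0−125) = 125 − 81.25 = 43.75 → 44
  G: 218 + 0.65×(0−218) = 218 − 141.7 = 76.3 → 76
  B: 139 + 0.65×(0−139) = 139 − 90.35 = 48.65 → 49
  → #2c4c31

#7ec989, #2c4c31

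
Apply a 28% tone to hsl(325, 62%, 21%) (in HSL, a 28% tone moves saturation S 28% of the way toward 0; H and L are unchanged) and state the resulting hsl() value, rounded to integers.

hsl(325, 45%, 21%)

S moves 28% from 62 toward 0: 62 − 17.36 = 44.64 → 45.
H and L are unchanged.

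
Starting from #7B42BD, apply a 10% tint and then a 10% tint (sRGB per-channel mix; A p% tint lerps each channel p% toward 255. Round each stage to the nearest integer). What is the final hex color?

#7B42BD is rgb(123, 66, 189).
Lerp each channel 10% toward 255:
  R: 123 + 0.1×(255−123) = 123 + 13.2 = 136.2 → 136
  G: 66 + 0.1×(255−66) = 66 + 18.9 = 84.9 → 85
  B: 189 + 6.6 = 195.6 → 196
After the tint: rgb(136, 85, 196) = #8855C4.
Lerp each channel 10% toward 255:
  R: 136 + 0.1×(255−136) = 136 + 11.9 = 147.9 → 148
  G: 85 + 0.1×(255−85) = 85 + 17 = 102 → 102
  B: 196 + 0.1×(255−196) = 196 + 5.9 = 201.9 → 202
rgb(148, 102, 202) = #9466CA.

#9466CA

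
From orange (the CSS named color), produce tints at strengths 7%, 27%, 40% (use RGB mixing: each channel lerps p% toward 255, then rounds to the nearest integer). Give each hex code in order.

CSS orange is rgb(255, 165, 0).
7%: (255→255, 165 + 6.3 = 171.3→171, 0 + 17.85 = 17.85→18) → #FFAB12
27%: (255→255, 165 + 24.3 = 189.3→189, 0 + 68.85 = 68.85→69) → #FFBD45
40%: (255→255, 165 + 36 = 201→201, 0 + 102 = 102→102) → #FFC966

#FFAB12, #FFBD45, #FFC966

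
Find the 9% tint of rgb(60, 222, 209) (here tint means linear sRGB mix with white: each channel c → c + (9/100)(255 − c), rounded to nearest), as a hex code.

#4EE1D5

Per channel, c → c + 0.09(255 − c):
  R: 60 + 0.09×(255−60) = 60 + 17.55 = 77.55 → 78
  G: 222 + 0.09×(255−222) = 222 + 2.97 = 224.97 → 225
  B: 209 + 0.09×(255−209) = 209 + 4.14 = 213.14 → 213
rgb(78, 225, 213) = #4EE1D5.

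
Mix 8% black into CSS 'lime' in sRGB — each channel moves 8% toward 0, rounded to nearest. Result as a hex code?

CSS lime is rgb(0, 255, 0).
Per channel, c → c + 0.08(0 − c):
  R: 0 + 0 = 0 → 0
  G: 255 + 0.08×(0−255) = 255 − 20.4 = 234.6 → 235
  B: 0 + 0.08×(0−0) = 0 + 0 = 0 → 0
rgb(0, 235, 0) = #00EB00.

#00EB00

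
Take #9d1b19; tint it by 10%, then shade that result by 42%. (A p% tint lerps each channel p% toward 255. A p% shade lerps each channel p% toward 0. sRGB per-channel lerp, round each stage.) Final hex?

#9d1b19 is rgb(157, 27, 25).
A 10% tint moves each channel 10% toward 255:
  R: 157 + 0.1×(255−157) = 157 + 9.8 = 166.8 → 167
  G: 27 + 0.1×(255−27) = 27 + 22.8 = 49.8 → 50
  B: 25 + 23 = 48 → 48
After the tint: rgb(167, 50, 48) = #a73230.
Lerp each channel 42% toward 0:
  R: 167 − 70.14 = 96.86 → 97
  G: 50 + 0.42×(0−50) = 50 − 21 = 29 → 29
  B: 48 − 20.16 = 27.84 → 28
rgb(97, 29, 28) = #611d1c.

#611d1c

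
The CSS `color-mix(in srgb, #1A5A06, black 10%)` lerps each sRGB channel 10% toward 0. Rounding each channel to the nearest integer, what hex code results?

#175105

#1A5A06 is rgb(26, 90, 6).
Per channel, c → c + 0.1(0 − c):
  R: 26 − 2.6 = 23.4 → 23
  G: 90 + 0.1×(0−90) = 90 − 9 = 81 → 81
  B: 6 + 0.1×(0−6) = 6 − 0.6 = 5.4 → 5
rgb(23, 81, 5) = #175105.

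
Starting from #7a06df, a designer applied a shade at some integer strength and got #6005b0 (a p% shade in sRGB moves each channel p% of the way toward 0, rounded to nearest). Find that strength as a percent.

#7a06df is rgb(122, 6, 223); #6005b0 is rgb(96, 5, 176).
On the B channel (widest range): 176 ≈ 223 + (p/100)(0 − 223), so p ≈ 100×(176 − 223)/(0 − 223) = -4700/-223 = 21.08.
p = 21 reproduces all three channels after rounding.

21%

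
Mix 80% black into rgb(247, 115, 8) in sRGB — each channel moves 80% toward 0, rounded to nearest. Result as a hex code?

#311702

Lerp each channel 80% toward 0:
  R: 247 − 197.6 = 49.4 → 49
  G: 115 + 0.8×(0−115) = 115 − 92 = 23 → 23
  B: 8 + 0.8×(0−8) = 8 − 6.4 = 1.6 → 2
rgb(49, 23, 2) = #311702.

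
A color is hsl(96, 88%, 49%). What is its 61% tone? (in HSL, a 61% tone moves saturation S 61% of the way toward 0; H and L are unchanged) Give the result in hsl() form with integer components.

hsl(96, 34%, 49%)

S moves 61% from 88 toward 0: 88 − 53.68 = 34.32 → 34.
H and L are unchanged.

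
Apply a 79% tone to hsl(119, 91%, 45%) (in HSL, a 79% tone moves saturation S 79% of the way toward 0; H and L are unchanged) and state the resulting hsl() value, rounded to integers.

S moves 79% from 91 toward 0: 91 − 71.89 = 19.11 → 19.
H and L are unchanged.

hsl(119, 19%, 45%)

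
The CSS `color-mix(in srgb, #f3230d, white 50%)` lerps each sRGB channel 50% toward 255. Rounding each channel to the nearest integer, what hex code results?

#f99186

#f3230d is rgb(243, 35, 13).
A 50% tint moves each channel 50% toward 255:
  R: 243 + 6 = 249 → 249
  G: 35 + 0.5×(255−35) = 35 + 110 = 145 → 145
  B: 13 + 0.5×(255−13) = 13 + 121 = 134 → 134
rgb(249, 145, 134) = #f99186.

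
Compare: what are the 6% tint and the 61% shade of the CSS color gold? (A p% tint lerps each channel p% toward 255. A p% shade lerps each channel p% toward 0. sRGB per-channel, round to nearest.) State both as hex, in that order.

CSS gold is rgb(255, 215, 0).
6% tint:
  R: 255 + 0.06×(255−255) = 255 + 0 = 255 → 255
  G: 215 + 2.4 = 217.4 → 217
  B: 0 + 15.3 = 15.3 → 15
  → #ffd90f
61% shade:
  R: 255 + 0.61×(0−255) = 255 − 155.55 = 99.45 → 99
  G: 215 + 0.61×(0−215) = 215 − 131.15 = 83.85 → 84
  B: 0 + 0.61×(0−0) = 0 + 0 = 0 → 0
  → #635400

#ffd90f, #635400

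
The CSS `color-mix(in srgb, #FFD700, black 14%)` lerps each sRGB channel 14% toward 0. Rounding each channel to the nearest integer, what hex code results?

#FFD700 is rgb(255, 215, 0).
A 14% shade moves each channel 14% toward 0:
  R: 255 − 35.7 = 219.3 → 219
  G: 215 − 30.1 = 184.9 → 185
  B: 0 + 0.14×(0−0) = 0 + 0 = 0 → 0
rgb(219, 185, 0) = #DBB900.

#DBB900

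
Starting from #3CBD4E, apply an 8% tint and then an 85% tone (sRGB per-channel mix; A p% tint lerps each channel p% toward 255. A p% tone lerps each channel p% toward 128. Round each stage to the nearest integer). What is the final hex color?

#3CBD4E is rgb(60, 189, 78).
Lerp each channel 8% toward 255:
  R: 60 + 0.08×(255−60) = 60 + 15.6 = 75.6 → 76
  G: 189 + 0.08×(255−189) = 189 + 5.28 = 194.28 → 194
  B: 78 + 0.08×(255−78) = 78 + 14.16 = 92.16 → 92
After the tint: rgb(76, 194, 92) = #4CC25C.
Lerp each channel 85% toward 128:
  R: 76 + 44.2 = 120.2 → 120
  G: 194 + 0.85×(128−194) = 194 − 56.1 = 137.9 → 138
  B: 92 + 0.85×(128−92) = 92 + 30.6 = 122.6 → 123
rgb(120, 138, 123) = #788A7B.

#788A7B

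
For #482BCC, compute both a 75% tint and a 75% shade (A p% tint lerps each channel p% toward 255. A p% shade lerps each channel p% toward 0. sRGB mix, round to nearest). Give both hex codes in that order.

#D1CAF2, #120B33

#482BCC is rgb(72, 43, 204).
75% tint:
  R: 72 + 137.25 = 209.25 → 209
  G: 43 + 159 = 202 → 202
  B: 204 + 38.25 = 242.25 → 242
  → #D1CAF2
75% shade:
  R: 72 − 54 = 18 → 18
  G: 43 + 0.75×(0−43) = 43 − 32.25 = 10.75 → 11
  B: 204 + 0.75×(0−204) = 204 − 153 = 51 → 51
  → #120B33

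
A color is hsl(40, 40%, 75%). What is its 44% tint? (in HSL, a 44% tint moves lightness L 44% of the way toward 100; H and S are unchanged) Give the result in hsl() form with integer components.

L moves 44% from 75 toward 100: 75 + 11 = 86 → 86.
H and S are unchanged.

hsl(40, 40%, 86%)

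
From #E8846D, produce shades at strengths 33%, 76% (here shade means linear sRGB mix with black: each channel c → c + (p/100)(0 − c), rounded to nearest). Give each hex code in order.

#E8846D is rgb(232, 132, 109).
33%: (232 − 76.56 = 155.44→155, 132 − 43.56 = 88.44→88, 109 − 35.97 = 73.03→73) → #9B5849
76%: (232 − 176.32 = 55.68→56, 132 − 100.32 = 31.68→32, 109 − 82.84 = 26.16→26) → #38201A

#9B5849, #38201A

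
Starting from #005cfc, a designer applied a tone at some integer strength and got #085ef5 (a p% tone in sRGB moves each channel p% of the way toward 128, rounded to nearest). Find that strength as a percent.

6%

#005cfc is rgb(0, 92, 252); #085ef5 is rgb(8, 94, 245).
On the R channel (widest range): 8 ≈ 0 + (p/100)(128 − 0), so p ≈ 100×(8 − 0)/(128 − 0) = 800/128 = 6.25.
p = 6 reproduces all three channels after rounding.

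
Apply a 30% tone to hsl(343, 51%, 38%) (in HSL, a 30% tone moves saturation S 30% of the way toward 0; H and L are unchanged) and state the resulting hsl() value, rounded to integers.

hsl(343, 36%, 38%)

S moves 30% from 51 toward 0: 51 − 15.3 = 35.7 → 36.
H and L are unchanged.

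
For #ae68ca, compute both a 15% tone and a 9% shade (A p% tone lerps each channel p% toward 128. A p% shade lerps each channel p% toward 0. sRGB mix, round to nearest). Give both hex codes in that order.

#ae68ca is rgb(174, 104, 202).
15% tone:
  R: 174 + 0.15×(128−174) = 174 − 6.9 = 167.1 → 167
  G: 104 + 0.15×(128−104) = 104 + 3.6 = 107.6 → 108
  B: 202 − 11.1 = 190.9 → 191
  → #a76cbf
9% shade:
  R: 174 − 15.66 = 158.34 → 158
  G: 104 + 0.09×(0−104) = 104 − 9.36 = 94.64 → 95
  B: 202 − 18.18 = 183.82 → 184
  → #9e5fb8

#a76cbf, #9e5fb8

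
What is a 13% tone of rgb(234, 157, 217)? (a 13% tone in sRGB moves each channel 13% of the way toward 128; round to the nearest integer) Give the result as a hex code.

Lerp each channel 13% toward 128:
  R: 234 + 0.13×(128−234) = 234 − 13.78 = 220.22 → 220
  G: 157 + 0.13×(128−157) = 157 − 3.77 = 153.23 → 153
  B: 217 + 0.13×(128−217) = 217 − 11.57 = 205.43 → 205
rgb(220, 153, 205) = #dc99cd.

#dc99cd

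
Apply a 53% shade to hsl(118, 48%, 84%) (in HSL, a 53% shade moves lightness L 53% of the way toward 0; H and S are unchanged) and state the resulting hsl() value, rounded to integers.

L moves 53% from 84 toward 0: 84 − 44.52 = 39.48 → 39.
H and S are unchanged.

hsl(118, 48%, 39%)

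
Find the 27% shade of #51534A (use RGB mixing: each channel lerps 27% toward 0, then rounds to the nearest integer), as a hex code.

#3B3D36

#51534A is rgb(81, 83, 74).
A 27% shade moves each channel 27% toward 0:
  R: 81 + 0.27×(0−81) = 81 − 21.87 = 59.13 → 59
  G: 83 + 0.27×(0−83) = 83 − 22.41 = 60.59 → 61
  B: 74 + 0.27×(0−74) = 74 − 19.98 = 54.02 → 54
rgb(59, 61, 54) = #3B3D36.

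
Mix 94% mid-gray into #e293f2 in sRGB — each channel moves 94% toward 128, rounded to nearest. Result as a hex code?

#e293f2 is rgb(226, 147, 242).
Lerp each channel 94% toward 128:
  R: 226 − 92.12 = 133.88 → 134
  G: 147 − 17.86 = 129.14 → 129
  B: 242 + 0.94×(128−242) = 242 − 107.16 = 134.84 → 135
rgb(134, 129, 135) = #868187.

#868187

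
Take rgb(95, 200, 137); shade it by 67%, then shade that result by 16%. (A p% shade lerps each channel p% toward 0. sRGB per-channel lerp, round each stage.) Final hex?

#1A3726

Per channel, c → c + 0.67(0 − c):
  R: 95 + 0.67×(0−95) = 95 − 63.65 = 31.35 → 31
  G: 200 − 134 = 66 → 66
  B: 137 + 0.67×(0−137) = 137 − 91.79 = 45.21 → 45
After the shade: rgb(31, 66, 45) = #1F422D.
Lerp each channel 16% toward 0:
  R: 31 − 4.96 = 26.04 → 26
  G: 66 + 0.16×(0−66) = 66 − 10.56 = 55.44 → 55
  B: 45 + 0.16×(0−45) = 45 − 7.2 = 37.8 → 38
rgb(26, 55, 38) = #1A3726.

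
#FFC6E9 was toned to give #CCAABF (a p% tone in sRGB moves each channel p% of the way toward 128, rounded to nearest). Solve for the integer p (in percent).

40%

#FFC6E9 is rgb(255, 198, 233); #CCAABF is rgb(204, 170, 191).
On the R channel (widest range): 204 ≈ 255 + (p/100)(128 − 255), so p ≈ 100×(204 − 255)/(128 − 255) = -5100/-127 = 40.16.
p = 40 reproduces all three channels after rounding.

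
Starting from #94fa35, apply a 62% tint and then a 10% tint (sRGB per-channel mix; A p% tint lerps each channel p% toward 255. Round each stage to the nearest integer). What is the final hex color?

#dafdba

#94fa35 is rgb(148, 250, 53).
A 62% tint moves each channel 62% toward 255:
  R: 148 + 0.62×(255−148) = 148 + 66.34 = 214.34 → 214
  G: 250 + 0.62×(255−250) = 250 + 3.1 = 253.1 → 253
  B: 53 + 0.62×(255−53) = 53 + 125.24 = 178.24 → 178
After the tint: rgb(214, 253, 178) = #d6fdb2.
Per channel, c → c + 0.1(255 − c):
  R: 214 + 4.1 = 218.1 → 218
  G: 253 + 0.1×(255−253) = 253 + 0.2 = 253.2 → 253
  B: 178 + 7.7 = 185.7 → 186
rgb(218, 253, 186) = #dafdba.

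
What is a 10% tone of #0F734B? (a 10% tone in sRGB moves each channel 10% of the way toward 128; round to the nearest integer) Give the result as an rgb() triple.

#0F734B is rgb(15, 115, 75).
A 10% tone moves each channel 10% toward 128:
  R: 15 + 0.1×(128−15) = 15 + 11.3 = 26.3 → 26
  G: 115 + 0.1×(128−115) = 115 + 1.3 = 116.3 → 116
  B: 75 + 0.1×(128−75) = 75 + 5.3 = 80.3 → 80

rgb(26, 116, 80)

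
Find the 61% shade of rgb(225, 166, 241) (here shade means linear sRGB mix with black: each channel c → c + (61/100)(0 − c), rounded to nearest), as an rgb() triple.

Lerp each channel 61% toward 0:
  R: 225 − 137.25 = 87.75 → 88
  G: 166 + 0.61×(0−166) = 166 − 101.26 = 64.74 → 65
  B: 241 − 147.01 = 93.99 → 94

rgb(88, 65, 94)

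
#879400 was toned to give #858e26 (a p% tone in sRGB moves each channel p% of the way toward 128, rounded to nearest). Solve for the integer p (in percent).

30%

#879400 is rgb(135, 148, 0); #858e26 is rgb(133, 142, 38).
On the B channel (widest range): 38 ≈ 0 + (p/100)(128 − 0), so p ≈ 100×(38 − 0)/(128 − 0) = 3800/128 = 29.69.
p = 30 reproduces all three channels after rounding.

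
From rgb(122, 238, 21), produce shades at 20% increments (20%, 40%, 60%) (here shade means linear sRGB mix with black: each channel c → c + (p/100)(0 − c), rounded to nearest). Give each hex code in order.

20%: (122 − 24.4 = 97.6→98, 238 − 47.6 = 190.4→190, 21 − 4.2 = 16.8→17) → #62BE11
40%: (122 − 48.8 = 73.2→73, 238 − 95.2 = 142.8→143, 21 − 8.4 = 12.6→13) → #498F0D
60%: (122 − 73.2 = 48.8→49, 238 − 142.8 = 95.2→95, 21 − 12.6 = 8.4→8) → #315F08

#62BE11, #498F0D, #315F08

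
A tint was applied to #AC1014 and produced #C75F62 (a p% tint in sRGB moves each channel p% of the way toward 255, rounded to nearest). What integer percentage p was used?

33%

#AC1014 is rgb(172, 16, 20); #C75F62 is rgb(199, 95, 98).
On the G channel (widest range): 95 ≈ 16 + (p/100)(255 − 16), so p ≈ 100×(95 − 16)/(255 − 16) = 7900/239 = 33.05.
p = 33 reproduces all three channels after rounding.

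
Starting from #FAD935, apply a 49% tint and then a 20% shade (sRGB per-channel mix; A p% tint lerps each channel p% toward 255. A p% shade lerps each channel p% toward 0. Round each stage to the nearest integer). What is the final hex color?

#FAD935 is rgb(250, 217, 53).
A 49% tint moves each channel 49% toward 255:
  R: 250 + 0.49×(255−250) = 250 + 2.45 = 252.45 → 252
  G: 217 + 0.49×(255−217) = 217 + 18.62 = 235.62 → 236
  B: 53 + 98.98 = 151.98 → 152
After the tint: rgb(252, 236, 152) = #FCEC98.
A 20% shade moves each channel 20% toward 0:
  R: 252 + 0.2×(0−252) = 252 − 50.4 = 201.6 → 202
  G: 236 + 0.2×(0−236) = 236 − 47.2 = 188.8 → 189
  B: 152 − 30.4 = 121.6 → 122
rgb(202, 189, 122) = #CABD7A.

#CABD7A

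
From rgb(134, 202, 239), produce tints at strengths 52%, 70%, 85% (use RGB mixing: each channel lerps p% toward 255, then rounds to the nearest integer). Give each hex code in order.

#C5E6F7, #DBEFFA, #EDF7FD

52%: (134 + 62.92 = 196.92→197, 202 + 27.56 = 229.56→230, 239 + 8.32 = 247.32→247) → #C5E6F7
70%: (134 + 84.7 = 218.7→219, 202 + 37.1 = 239.1→239, 239 + 11.2 = 250.2→250) → #DBEFFA
85%: (134 + 102.85 = 236.85→237, 202 + 45.05 = 247.05→247, 239 + 13.6 = 252.6→253) → #EDF7FD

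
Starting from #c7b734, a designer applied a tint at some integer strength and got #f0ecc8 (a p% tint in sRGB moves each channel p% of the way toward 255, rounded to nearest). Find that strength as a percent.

73%

#c7b734 is rgb(199, 183, 52); #f0ecc8 is rgb(240, 236, 200).
On the B channel (widest range): 200 ≈ 52 + (p/100)(255 − 52), so p ≈ 100×(200 − 52)/(255 − 52) = 14800/203 = 72.91.
p = 73 reproduces all three channels after rounding.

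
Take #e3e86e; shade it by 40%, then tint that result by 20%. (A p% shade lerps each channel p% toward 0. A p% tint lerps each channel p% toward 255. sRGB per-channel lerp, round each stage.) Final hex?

#a0a268

#e3e86e is rgb(227, 232, 110).
A 40% shade moves each channel 40% toward 0:
  R: 227 + 0.4×(0−227) = 227 − 90.8 = 136.2 → 136
  G: 232 + 0.4×(0−232) = 232 − 92.8 = 139.2 → 139
  B: 110 − 44 = 66 → 66
After the shade: rgb(136, 139, 66) = #888b42.
A 20% tint moves each channel 20% toward 255:
  R: 136 + 23.8 = 159.8 → 160
  G: 139 + 0.2×(255−139) = 139 + 23.2 = 162.2 → 162
  B: 66 + 0.2×(255−66) = 66 + 37.8 = 103.8 → 104
rgb(160, 162, 104) = #a0a268.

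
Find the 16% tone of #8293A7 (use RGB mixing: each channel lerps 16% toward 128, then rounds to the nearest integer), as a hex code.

#8293A7 is rgb(130, 147, 167).
Per channel, c → c + 0.16(128 − c):
  R: 130 + 0.16×(128−130) = 130 − 0.32 = 129.68 → 130
  G: 147 − 3.04 = 143.96 → 144
  B: 167 − 6.24 = 160.76 → 161
rgb(130, 144, 161) = #8290A1.

#8290A1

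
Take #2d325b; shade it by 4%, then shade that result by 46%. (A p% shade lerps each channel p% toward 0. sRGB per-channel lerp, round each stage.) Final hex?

#2d325b is rgb(45, 50, 91).
Lerp each channel 4% toward 0:
  R: 45 − 1.8 = 43.2 → 43
  G: 50 + 0.04×(0−50) = 50 − 2 = 48 → 48
  B: 91 − 3.64 = 87.36 → 87
After the shade: rgb(43, 48, 87) = #2b3057.
A 46% shade moves each channel 46% toward 0:
  R: 43 + 0.46×(0−43) = 43 − 19.78 = 23.22 → 23
  G: 48 + 0.46×(0−48) = 48 − 22.08 = 25.92 → 26
  B: 87 + 0.46×(0−87) = 87 − 40.02 = 46.98 → 47
rgb(23, 26, 47) = #171a2f.

#171a2f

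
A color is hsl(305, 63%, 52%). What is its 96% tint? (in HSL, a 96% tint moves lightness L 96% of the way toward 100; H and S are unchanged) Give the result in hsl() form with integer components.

hsl(305, 63%, 98%)

L moves 96% from 52 toward 100: 52 + 46.08 = 98.08 → 98.
H and S are unchanged.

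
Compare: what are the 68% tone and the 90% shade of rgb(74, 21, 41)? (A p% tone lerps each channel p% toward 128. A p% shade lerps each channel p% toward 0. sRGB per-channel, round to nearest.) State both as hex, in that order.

#6F5E64, #070204

68% tone:
  R: 74 + 0.68×(128−74) = 74 + 36.72 = 110.72 → 111
  G: 21 + 0.68×(128−21) = 21 + 72.76 = 93.76 → 94
  B: 41 + 0.68×(128−41) = 41 + 59.16 = 100.16 → 100
  → #6F5E64
90% shade:
  R: 74 + 0.9×(0−74) = 74 − 66.6 = 7.4 → 7
  G: 21 − 18.9 = 2.1 → 2
  B: 41 + 0.9×(0−41) = 41 − 36.9 = 4.1 → 4
  → #070204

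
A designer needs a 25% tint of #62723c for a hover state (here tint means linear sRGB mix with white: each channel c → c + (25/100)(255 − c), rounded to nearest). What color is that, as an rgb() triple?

#62723c is rgb(98, 114, 60).
Lerp each channel 25% toward 255:
  R: 98 + 0.25×(255−98) = 98 + 39.25 = 137.25 → 137
  G: 114 + 0.25×(255−114) = 114 + 35.25 = 149.25 → 149
  B: 60 + 48.75 = 108.75 → 109

rgb(137, 149, 109)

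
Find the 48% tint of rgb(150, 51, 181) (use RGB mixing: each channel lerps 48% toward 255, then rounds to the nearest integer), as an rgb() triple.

A 48% tint moves each channel 48% toward 255:
  R: 150 + 50.4 = 200.4 → 200
  G: 51 + 97.92 = 148.92 → 149
  B: 181 + 0.48×(255−181) = 181 + 35.52 = 216.52 → 217

rgb(200, 149, 217)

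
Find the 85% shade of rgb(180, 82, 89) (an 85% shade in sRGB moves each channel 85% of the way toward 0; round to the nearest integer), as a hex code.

#1B0C0D

Per channel, c → c + 0.85(0 − c):
  R: 180 + 0.85×(0−180) = 180 − 153 = 27 → 27
  G: 82 + 0.85×(0−82) = 82 − 69.7 = 12.3 → 12
  B: 89 + 0.85×(0−89) = 89 − 75.65 = 13.35 → 13
rgb(27, 12, 13) = #1B0C0D.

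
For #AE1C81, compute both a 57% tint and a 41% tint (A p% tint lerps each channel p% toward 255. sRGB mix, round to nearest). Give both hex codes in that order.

#AE1C81 is rgb(174, 28, 129).
57% tint:
  R: 174 + 0.57×(255−174) = 174 + 46.17 = 220.17 → 220
  G: 28 + 129.39 = 157.39 → 157
  B: 129 + 71.82 = 200.82 → 201
  → #DC9DC9
41% tint:
  R: 174 + 33.21 = 207.21 → 207
  G: 28 + 0.41×(255−28) = 28 + 93.07 = 121.07 → 121
  B: 129 + 0.41×(255−129) = 129 + 51.66 = 180.66 → 181
  → #CF79B5

#DC9DC9, #CF79B5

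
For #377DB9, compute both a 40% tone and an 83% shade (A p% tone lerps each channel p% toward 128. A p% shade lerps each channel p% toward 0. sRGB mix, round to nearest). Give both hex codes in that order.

#377DB9 is rgb(55, 125, 185).
40% tone:
  R: 55 + 29.2 = 84.2 → 84
  G: 125 + 0.4×(128−125) = 125 + 1.2 = 126.2 → 126
  B: 185 − 22.8 = 162.2 → 162
  → #547EA2
83% shade:
  R: 55 + 0.83×(0−55) = 55 − 45.65 = 9.35 → 9
  G: 125 + 0.83×(0−125) = 125 − 103.75 = 21.25 → 21
  B: 185 + 0.83×(0−185) = 185 − 153.55 = 31.45 → 31
  → #09151F

#547EA2, #09151F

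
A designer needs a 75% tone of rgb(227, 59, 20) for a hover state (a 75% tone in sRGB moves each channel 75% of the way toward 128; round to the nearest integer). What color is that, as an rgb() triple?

rgb(153, 111, 101)

A 75% tone moves each channel 75% toward 128:
  R: 227 + 0.75×(128−227) = 227 − 74.25 = 152.75 → 153
  G: 59 + 0.75×(128−59) = 59 + 51.75 = 110.75 → 111
  B: 20 + 81 = 101 → 101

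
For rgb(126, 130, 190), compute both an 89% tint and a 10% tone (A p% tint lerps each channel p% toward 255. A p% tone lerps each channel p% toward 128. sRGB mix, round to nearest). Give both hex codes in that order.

#f1f1f8, #7e82b8

89% tint:
  R: 126 + 114.81 = 240.81 → 241
  G: 130 + 0.89×(255−130) = 130 + 111.25 = 241.25 → 241
  B: 190 + 0.89×(255−190) = 190 + 57.85 = 247.85 → 248
  → #f1f1f8
10% tone:
  R: 126 + 0.1×(128−126) = 126 + 0.2 = 126.2 → 126
  G: 130 + 0.1×(128−130) = 130 − 0.2 = 129.8 → 130
  B: 190 + 0.1×(128−190) = 190 − 6.2 = 183.8 → 184
  → #7e82b8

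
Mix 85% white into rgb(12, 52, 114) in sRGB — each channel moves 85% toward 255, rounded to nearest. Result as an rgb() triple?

Per channel, c → c + 0.85(255 − c):
  R: 12 + 0.85×(255−12) = 12 + 206.55 = 218.55 → 219
  G: 52 + 0.85×(255−52) = 52 + 172.55 = 224.55 → 225
  B: 114 + 119.85 = 233.85 → 234

rgb(219, 225, 234)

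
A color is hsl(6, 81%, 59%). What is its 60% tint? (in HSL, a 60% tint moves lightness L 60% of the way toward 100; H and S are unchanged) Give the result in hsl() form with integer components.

hsl(6, 81%, 84%)

L moves 60% from 59 toward 100: 59 + 24.6 = 83.6 → 84.
H and S are unchanged.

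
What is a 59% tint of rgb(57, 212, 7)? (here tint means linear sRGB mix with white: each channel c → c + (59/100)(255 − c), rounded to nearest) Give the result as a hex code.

Per channel, c → c + 0.59(255 − c):
  R: 57 + 0.59×(255−57) = 57 + 116.82 = 173.82 → 174
  G: 212 + 25.37 = 237.37 → 237
  B: 7 + 146.32 = 153.32 → 153
rgb(174, 237, 153) = #aeed99.

#aeed99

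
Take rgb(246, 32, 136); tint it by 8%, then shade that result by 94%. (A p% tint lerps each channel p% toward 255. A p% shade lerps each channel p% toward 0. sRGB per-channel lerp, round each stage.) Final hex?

An 8% tint moves each channel 8% toward 255:
  R: 246 + 0.72 = 246.72 → 247
  G: 32 + 0.08×(255−32) = 32 + 17.84 = 49.84 → 50
  B: 136 + 0.08×(255−136) = 136 + 9.52 = 145.52 → 146
After the tint: rgb(247, 50, 146) = #F73292.
A 94% shade moves each channel 94% toward 0:
  R: 247 + 0.94×(0−247) = 247 − 232.18 = 14.82 → 15
  G: 50 − 47 = 3 → 3
  B: 146 − 137.24 = 8.76 → 9
rgb(15, 3, 9) = #0F0309.

#0F0309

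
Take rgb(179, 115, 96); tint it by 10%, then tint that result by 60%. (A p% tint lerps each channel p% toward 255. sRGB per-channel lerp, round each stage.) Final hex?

#E4CDC6

Lerp each channel 10% toward 255:
  R: 179 + 0.1×(255−179) = 179 + 7.6 = 186.6 → 187
  G: 115 + 0.1×(255−115) = 115 + 14 = 129 → 129
  B: 96 + 15.9 = 111.9 → 112
After the tint: rgb(187, 129, 112) = #BB8170.
A 60% tint moves each channel 60% toward 255:
  R: 187 + 40.8 = 227.8 → 228
  G: 129 + 0.6×(255−129) = 129 + 75.6 = 204.6 → 205
  B: 112 + 85.8 = 197.8 → 198
rgb(228, 205, 198) = #E4CDC6.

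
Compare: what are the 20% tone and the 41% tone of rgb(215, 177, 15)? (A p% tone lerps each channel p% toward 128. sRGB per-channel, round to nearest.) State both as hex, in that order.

20% tone:
  R: 215 − 17.4 = 197.6 → 198
  G: 177 + 0.2×(128−177) = 177 − 9.8 = 167.2 → 167
  B: 15 + 0.2×(128−15) = 15 + 22.6 = 37.6 → 38
  → #C6A726
41% tone:
  R: 215 − 35.67 = 179.33 → 179
  G: 177 + 0.41×(128−177) = 177 − 20.09 = 156.91 → 157
  B: 15 + 0.41×(128−15) = 15 + 46.33 = 61.33 → 61
  → #B39D3D

#C6A726, #B39D3D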